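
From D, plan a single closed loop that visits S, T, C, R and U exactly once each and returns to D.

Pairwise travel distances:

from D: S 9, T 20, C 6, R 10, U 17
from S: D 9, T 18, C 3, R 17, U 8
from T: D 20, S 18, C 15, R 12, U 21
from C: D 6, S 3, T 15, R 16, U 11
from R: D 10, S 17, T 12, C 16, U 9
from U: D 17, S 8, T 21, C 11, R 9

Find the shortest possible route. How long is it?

There are 60 distinct closed tours to check (reversals are equivalent).
D→S→T→C→R→U→D: 9+18+15+16+9+17 = 84
D→S→T→C→U→R→D: 9+18+15+11+9+10 = 72
D→S→T→R→C→U→D: 9+18+12+16+11+17 = 83
D→S→T→R→U→C→D: 9+18+12+9+11+6 = 65
D→S→T→U→C→R→D: 9+18+21+11+16+10 = 85
D→S→T→U→R→C→D: 9+18+21+9+16+6 = 79
D→S→C→T→R→U→D: 9+3+15+12+9+17 = 65
D→S→C→T→U→R→D: 9+3+15+21+9+10 = 67
D→S→C→R→T→U→D: 9+3+16+12+21+17 = 78
D→S→C→R→U→T→D: 9+3+16+9+21+20 = 78
D→S→C→U→T→R→D: 9+3+11+21+12+10 = 66
D→S→C→U→R→T→D: 9+3+11+9+12+20 = 64
D→S→R→T→C→U→D: 9+17+12+15+11+17 = 81
D→S→R→T→U→C→D: 9+17+12+21+11+6 = 76
… (46 more)
D→T→R→U→S→C→D: 20+12+9+8+3+6 = 58  ← best
The minimum is 58.
One optimal route: D → T → R → U → S → C → D (or its reverse).

Shortest round trip = 58.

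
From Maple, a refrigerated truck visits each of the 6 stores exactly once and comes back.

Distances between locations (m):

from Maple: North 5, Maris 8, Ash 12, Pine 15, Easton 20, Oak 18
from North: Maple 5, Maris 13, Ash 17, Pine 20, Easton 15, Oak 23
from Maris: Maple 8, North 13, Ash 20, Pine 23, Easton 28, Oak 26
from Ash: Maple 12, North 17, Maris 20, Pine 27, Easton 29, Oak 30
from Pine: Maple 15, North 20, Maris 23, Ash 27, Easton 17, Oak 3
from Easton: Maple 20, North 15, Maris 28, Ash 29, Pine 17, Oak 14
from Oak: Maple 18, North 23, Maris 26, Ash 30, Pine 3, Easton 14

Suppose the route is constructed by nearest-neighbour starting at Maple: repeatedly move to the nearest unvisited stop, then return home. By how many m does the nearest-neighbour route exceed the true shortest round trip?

From Maple: North=5, Maris=8, Ash=12, Pine=15, Oak=18, Easton=20 → choose North (5).
From North: Maris=13, Easton=15, Ash=17, Pine=20, Oak=23 → choose Maris (13).
From Maris: Ash=20, Pine=23, Oak=26, Easton=28 → choose Ash (20).
From Ash: Pine=27, Easton=29, Oak=30 → choose Pine (27).
From Pine: Oak=3, Easton=17 → choose Oak (3).
From Oak: Easton=14 → choose Easton (14).
NN route Maple → North → Maris → Ash → Pine → Oak → Easton → Maple costs 102.
Optimal: Maple → North → Easton → Oak → Pine → Maris → Ash → Maple costs 92 (by enumerating all 360 distinct tours).
Excess = 102 − 92 = 10.

Excess over optimum: 10 m.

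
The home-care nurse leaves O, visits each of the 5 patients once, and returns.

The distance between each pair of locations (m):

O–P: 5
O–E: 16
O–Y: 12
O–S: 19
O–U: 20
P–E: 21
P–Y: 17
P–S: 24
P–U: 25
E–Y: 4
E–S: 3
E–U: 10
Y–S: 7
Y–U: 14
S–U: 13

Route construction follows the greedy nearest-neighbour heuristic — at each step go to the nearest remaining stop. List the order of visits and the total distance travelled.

62 m along O → P → Y → E → S → U → O.

At O the remaining stops are P 5, Y 12, E 16, S 19, U 20; go to P.
At P the remaining stops are Y 17, E 21, S 24, U 25; go to Y.
At Y the remaining stops are E 4, S 7, U 14; go to E.
At E the remaining stops are S 3, U 10; go to S.
At S the remaining stops are U 13; go to U.
Return U→O: 20.
Total = 5 + 17 + 4 + 3 + 13 + 20 = 62.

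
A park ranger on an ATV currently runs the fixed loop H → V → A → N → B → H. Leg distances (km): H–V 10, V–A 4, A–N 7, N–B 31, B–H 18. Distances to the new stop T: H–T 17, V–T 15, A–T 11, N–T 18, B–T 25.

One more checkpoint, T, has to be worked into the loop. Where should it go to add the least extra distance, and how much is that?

+12 km — insert T between N and B.

Insertion cost between consecutive stops i–j is d(i,T) + d(T,j) − d(i,j):
  between H and V: 17 + 15 − 10 = 22
  between V and A: 15 + 11 − 4 = 22
  between A and N: 11 + 18 − 7 = 22
  between N and B: 18 + 25 − 31 = 12
  between B and H: 25 + 17 − 18 = 24
Cheapest insertion is between N and B, adding 12.
New total = 70 + 12 = 82.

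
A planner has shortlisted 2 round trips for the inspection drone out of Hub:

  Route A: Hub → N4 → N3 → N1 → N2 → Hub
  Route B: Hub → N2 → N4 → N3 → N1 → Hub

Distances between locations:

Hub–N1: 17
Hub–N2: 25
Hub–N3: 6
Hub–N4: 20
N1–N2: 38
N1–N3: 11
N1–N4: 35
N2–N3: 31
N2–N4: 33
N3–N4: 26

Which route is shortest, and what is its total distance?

Route A: 20 + 26 + 11 + 38 + 25 = 120
Route B: 25 + 33 + 26 + 11 + 17 = 112

Shortest is Route B, total 112.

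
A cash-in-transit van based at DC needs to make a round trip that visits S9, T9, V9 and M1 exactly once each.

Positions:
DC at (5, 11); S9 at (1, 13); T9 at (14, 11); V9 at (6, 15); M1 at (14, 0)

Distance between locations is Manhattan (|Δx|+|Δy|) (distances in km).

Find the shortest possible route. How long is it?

DC - S9 - T9 - V9 - M1 - DC: 6+15+12+23+20 = 76
DC - S9 - T9 - M1 - V9 - DC: 6+15+11+23+5 = 60
DC - S9 - V9 - T9 - M1 - DC: 6+7+12+11+20 = 56
DC - S9 - V9 - M1 - T9 - DC: 6+7+23+11+9 = 56
DC - S9 - M1 - T9 - V9 - DC: 6+26+11+12+5 = 60
DC - S9 - M1 - V9 - T9 - DC: 6+26+23+12+9 = 76
DC - T9 - S9 - V9 - M1 - DC: 9+15+7+23+20 = 74
DC - T9 - S9 - M1 - V9 - DC: 9+15+26+23+5 = 78
DC - T9 - V9 - S9 - M1 - DC: 9+12+7+26+20 = 74
DC - T9 - M1 - S9 - V9 - DC: 9+11+26+7+5 = 58
DC - V9 - S9 - T9 - M1 - DC: 5+7+15+11+20 = 58
DC - V9 - T9 - S9 - M1 - DC: 5+12+15+26+20 = 78
The minimum is 56.
One optimal route: DC → S9 → V9 → T9 → M1 → DC (or its reverse).

56 km — the shortest possible round trip.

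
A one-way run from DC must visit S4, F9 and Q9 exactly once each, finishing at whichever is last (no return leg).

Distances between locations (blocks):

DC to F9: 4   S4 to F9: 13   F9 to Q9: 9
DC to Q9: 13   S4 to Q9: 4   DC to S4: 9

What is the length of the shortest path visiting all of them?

There are 3! = 6 possible orderings.
DC → S4 → F9 → Q9: 9+13+9 = 31
DC → S4 → Q9 → F9: 9+4+9 = 22
DC → F9 → S4 → Q9: 4+13+4 = 21
DC → F9 → Q9 → S4: 4+9+4 = 17
DC → Q9 → S4 → F9: 13+4+13 = 30
DC → Q9 → F9 → S4: 13+9+13 = 35
The minimum is 17.
One shortest path: DC → F9 → Q9 → S4.

Shortest open route: 17 blocks.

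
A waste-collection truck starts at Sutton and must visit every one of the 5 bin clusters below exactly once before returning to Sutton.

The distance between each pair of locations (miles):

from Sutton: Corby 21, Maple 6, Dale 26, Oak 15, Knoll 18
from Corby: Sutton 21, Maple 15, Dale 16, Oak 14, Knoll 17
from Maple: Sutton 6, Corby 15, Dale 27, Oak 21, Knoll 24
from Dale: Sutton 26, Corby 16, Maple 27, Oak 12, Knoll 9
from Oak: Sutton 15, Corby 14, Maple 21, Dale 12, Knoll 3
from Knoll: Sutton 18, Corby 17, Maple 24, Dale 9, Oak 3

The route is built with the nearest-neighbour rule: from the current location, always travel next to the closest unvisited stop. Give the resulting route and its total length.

From Sutton: distances to unvisited — Maple=6, Oak=15, Knoll=18, Corby=21, Dale=26. Nearest is Maple (6).
From Maple: distances to unvisited — Corby=15, Oak=21, Knoll=24, Dale=27. Nearest is Corby (15).
From Corby: distances to unvisited — Oak=14, Dale=16, Knoll=17. Nearest is Oak (14).
From Oak: distances to unvisited — Knoll=3, Dale=12. Nearest is Knoll (3).
From Knoll: distances to unvisited — Dale=9. Nearest is Dale (9).
Return Dale→Sutton: 26.
Total = 6 + 15 + 14 + 3 + 9 + 26 = 73.

Nearest-neighbour total = 73 miles; route Sutton → Maple → Corby → Oak → Knoll → Dale → Sutton.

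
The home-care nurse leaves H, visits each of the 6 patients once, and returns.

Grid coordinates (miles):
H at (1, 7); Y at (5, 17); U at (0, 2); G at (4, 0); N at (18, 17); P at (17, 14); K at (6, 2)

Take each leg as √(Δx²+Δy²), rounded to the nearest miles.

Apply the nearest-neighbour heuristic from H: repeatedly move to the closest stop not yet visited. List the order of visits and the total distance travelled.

At H the remaining stops are U 5, K 7, G 8, Y 11, P 17, N 20; go to U.
At U the remaining stops are G 4, K 6, Y 16, P 21, N 23; go to G.
At G the remaining stops are K 3, Y 17, P 19, N 22; go to K.
At K the remaining stops are Y 15, P 16, N 19; go to Y.
At Y the remaining stops are P 12, N 13; go to P.
At P the remaining stops are N 3; go to N.
Return N→H: 20.
Total = 5 + 4 + 3 + 15 + 12 + 3 + 20 = 62.

Total distance 62 miles via the nearest-neighbour route H → U → G → K → Y → P → N → H.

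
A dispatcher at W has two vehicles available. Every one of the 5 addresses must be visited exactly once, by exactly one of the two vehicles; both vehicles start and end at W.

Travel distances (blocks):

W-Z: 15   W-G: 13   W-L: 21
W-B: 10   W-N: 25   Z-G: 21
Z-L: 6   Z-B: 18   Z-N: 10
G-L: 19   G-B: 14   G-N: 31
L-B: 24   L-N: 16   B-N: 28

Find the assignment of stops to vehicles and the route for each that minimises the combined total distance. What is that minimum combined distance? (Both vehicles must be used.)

93 blocks — the smallest possible combined total.

There are 2^4 − 1 = 15 ways to divide the 5 stops into two non-empty groups. For each, the best each vehicle can do is its own shortest tour through its group:
  {Z} + {G, L, B, N}: 30 + 84 = 114
  {G} + {Z, L, B, N}: 26 + 75 = 101
  {Z, G} + {L, B, N}: 49 + 75 = 124
  {L} + {Z, G, B, N}: 42 + 80 = 122
  {Z, L} + {G, B, N}: 42 + 80 = 122
  {G, L} + {Z, B, N}: 53 + 63 = 116
  … (15 splits in total)
  {B} + {Z, G, L, N}: 20 + 73 = 93  ← best
Best: vehicle 1 W → B → W = 20; vehicle 2 W → Z → N → L → G → W = 73; combined 93.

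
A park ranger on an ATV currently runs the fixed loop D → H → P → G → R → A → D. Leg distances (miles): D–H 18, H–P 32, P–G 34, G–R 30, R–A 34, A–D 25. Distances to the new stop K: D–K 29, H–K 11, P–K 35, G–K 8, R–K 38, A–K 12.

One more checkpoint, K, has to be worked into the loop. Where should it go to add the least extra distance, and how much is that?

Insertion cost between consecutive stops i–j is d(i,K) + d(K,j) − d(i,j):
  between D and H: 29 + 11 − 18 = 22
  between H and P: 11 + 35 − 32 = 14
  between P and G: 35 + 8 − 34 = 9
  between G and R: 8 + 38 − 30 = 16
  between R and A: 38 + 12 − 34 = 16
  between A and D: 12 + 29 − 25 = 16
Cheapest insertion is between P and G, adding 9.
New total = 173 + 9 = 182.

Minimum extra distance: 9 miles, inserting K between P and G.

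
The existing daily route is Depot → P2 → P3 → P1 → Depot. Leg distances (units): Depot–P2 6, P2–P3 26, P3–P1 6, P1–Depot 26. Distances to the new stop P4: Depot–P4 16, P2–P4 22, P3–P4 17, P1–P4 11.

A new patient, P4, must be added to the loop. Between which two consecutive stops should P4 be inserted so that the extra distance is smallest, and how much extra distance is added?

Minimum extra distance: 1, inserting P4 between P1 and Depot.

Insertion cost between consecutive stops i–j is d(i,P4) + d(P4,j) − d(i,j):
  between Depot and P2: 16 + 22 − 6 = 32
  between P2 and P3: 22 + 17 − 26 = 13
  between P3 and P1: 17 + 11 − 6 = 22
  between P1 and Depot: 11 + 16 − 26 = 1
Cheapest insertion is between P1 and Depot, adding 1.
New total = 64 + 1 = 65.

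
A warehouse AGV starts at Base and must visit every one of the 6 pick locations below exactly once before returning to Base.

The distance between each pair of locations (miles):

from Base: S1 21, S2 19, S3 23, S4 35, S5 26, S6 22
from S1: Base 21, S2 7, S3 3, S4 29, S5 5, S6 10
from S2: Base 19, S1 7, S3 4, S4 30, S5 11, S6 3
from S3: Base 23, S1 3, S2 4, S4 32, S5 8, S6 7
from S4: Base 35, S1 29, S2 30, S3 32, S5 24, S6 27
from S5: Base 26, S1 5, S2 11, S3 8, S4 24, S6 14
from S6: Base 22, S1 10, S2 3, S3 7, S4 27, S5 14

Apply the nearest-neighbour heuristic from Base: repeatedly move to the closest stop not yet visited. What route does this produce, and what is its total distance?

At Base the remaining stops are S2 19, S1 21, S6 22, S3 23, S5 26, S4 35; go to S2.
At S2 the remaining stops are S6 3, S3 4, S1 7, S5 11, S4 30; go to S6.
At S6 the remaining stops are S3 7, S1 10, S5 14, S4 27; go to S3.
At S3 the remaining stops are S1 3, S5 8, S4 32; go to S1.
At S1 the remaining stops are S5 5, S4 29; go to S5.
At S5 the remaining stops are S4 24; go to S4.
Return S4→Base: 35.
Total = 19 + 3 + 7 + 3 + 5 + 24 + 35 = 96.

Total distance 96 miles via the nearest-neighbour route Base → S2 → S6 → S3 → S1 → S5 → S4 → Base.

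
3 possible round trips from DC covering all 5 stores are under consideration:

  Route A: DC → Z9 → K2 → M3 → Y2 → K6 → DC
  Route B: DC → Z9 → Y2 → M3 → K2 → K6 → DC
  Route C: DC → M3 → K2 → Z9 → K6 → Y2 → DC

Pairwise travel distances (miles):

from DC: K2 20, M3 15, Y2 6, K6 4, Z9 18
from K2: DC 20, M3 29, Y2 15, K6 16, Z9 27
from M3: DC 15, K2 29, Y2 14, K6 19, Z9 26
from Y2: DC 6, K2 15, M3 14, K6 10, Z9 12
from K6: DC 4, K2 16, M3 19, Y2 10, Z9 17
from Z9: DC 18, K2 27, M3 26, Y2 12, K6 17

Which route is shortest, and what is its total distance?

93 miles — Route B is the shortest.

Route A: 18 + 27 + 29 + 14 + 10 + 4 = 102
Route B: 18 + 12 + 14 + 29 + 16 + 4 = 93
Route C: 15 + 29 + 27 + 17 + 10 + 6 = 104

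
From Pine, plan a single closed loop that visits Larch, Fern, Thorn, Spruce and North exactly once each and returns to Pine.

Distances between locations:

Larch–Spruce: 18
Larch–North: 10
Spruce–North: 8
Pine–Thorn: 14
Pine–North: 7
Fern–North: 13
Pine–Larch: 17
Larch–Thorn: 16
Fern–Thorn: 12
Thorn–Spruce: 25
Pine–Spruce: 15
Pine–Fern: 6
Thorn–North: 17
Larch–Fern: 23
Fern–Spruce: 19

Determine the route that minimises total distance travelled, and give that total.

With 5 stops there are 5!/2 = 60 distinct round trips (a route and its reverse cost the same).
Pine → Larch → Fern → Thorn → Spruce → North → Pine: 17+23+12+25+8+7 = 92
Pine → Larch → Fern → Thorn → North → Spruce → Pine: 17+23+12+17+8+15 = 92
Pine → Larch → Fern → Spruce → Thorn → North → Pine: 17+23+19+25+17+7 = 108
Pine → Larch → Fern → Spruce → North → Thorn → Pine: 17+23+19+8+17+14 = 98
Pine → Larch → Fern → North → Thorn → Spruce → Pine: 17+23+13+17+25+15 = 110
Pine → Larch → Fern → North → Spruce → Thorn → Pine: 17+23+13+8+25+14 = 100
Pine → Larch → Thorn → Fern → Spruce → North → Pine: 17+16+12+19+8+7 = 79
Pine → Larch → Thorn → Fern → North → Spruce → Pine: 17+16+12+13+8+15 = 81
Pine → Larch → Thorn → Spruce → Fern → North → Pine: 17+16+25+19+13+7 = 97
Pine → Larch → Thorn → Spruce → North → Fern → Pine: 17+16+25+8+13+6 = 85
Pine → Larch → Thorn → North → Fern → Spruce → Pine: 17+16+17+13+19+15 = 97
Pine → Larch → Thorn → North → Spruce → Fern → Pine: 17+16+17+8+19+6 = 83
Pine → Larch → Spruce → Fern → Thorn → North → Pine: 17+18+19+12+17+7 = 90
Pine → Larch → Spruce → Fern → North → Thorn → Pine: 17+18+19+13+17+14 = 98
… (46 more)
Pine → Fern → Thorn → Larch → Spruce → North → Pine: 6+12+16+18+8+7 = 67  ← best
The minimum is 67.
One optimal route: Pine → Fern → Thorn → Larch → Spruce → North → Pine (or its reverse).

Shortest round trip = 67.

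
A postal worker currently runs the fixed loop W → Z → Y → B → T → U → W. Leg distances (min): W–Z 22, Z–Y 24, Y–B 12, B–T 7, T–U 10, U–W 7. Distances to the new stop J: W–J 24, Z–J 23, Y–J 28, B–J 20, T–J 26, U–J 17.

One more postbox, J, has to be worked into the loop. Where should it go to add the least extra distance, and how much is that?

Minimum extra distance: 25 min, inserting J between W and Z.

Insertion cost between consecutive stops i–j is d(i,J) + d(J,j) − d(i,j):
  between W and Z: 24 + 23 − 22 = 25
  between Z and Y: 23 + 28 − 24 = 27
  between Y and B: 28 + 20 − 12 = 36
  between B and T: 20 + 26 − 7 = 39
  between T and U: 26 + 17 − 10 = 33
  between U and W: 17 + 24 − 7 = 34
Cheapest insertion is between W and Z, adding 25.
New total = 82 + 25 = 107.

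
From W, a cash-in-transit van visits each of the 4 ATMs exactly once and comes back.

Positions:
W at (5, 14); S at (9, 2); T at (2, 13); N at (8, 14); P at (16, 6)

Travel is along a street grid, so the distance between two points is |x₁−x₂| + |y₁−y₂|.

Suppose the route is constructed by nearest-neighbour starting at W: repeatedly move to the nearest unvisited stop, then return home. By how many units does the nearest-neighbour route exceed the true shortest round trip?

6 longer than the optimal tour.

W: N=3, T=4, S=16, P=19 ⇒ N
N: T=7, S=13, P=16 ⇒ T
T: S=18, P=21 ⇒ S
S: P=11 ⇒ P
NN route W → N → T → S → P → W costs 58.
Optimal: W → T → S → P → N → W costs 52 (by enumerating all 12 distinct tours).
Excess = 58 − 52 = 6.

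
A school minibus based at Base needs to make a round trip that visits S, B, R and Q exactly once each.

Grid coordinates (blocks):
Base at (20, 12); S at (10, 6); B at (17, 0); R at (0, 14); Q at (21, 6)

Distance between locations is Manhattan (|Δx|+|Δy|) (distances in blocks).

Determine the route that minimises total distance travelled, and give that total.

70 blocks — the shortest possible round trip.

With 4 stops there are 4!/2 = 12 distinct round trips (a route and its reverse cost the same).
Base-S-B-R-Q-Base: 16+13+31+29+7 = 96
Base-S-B-Q-R-Base: 16+13+10+29+22 = 90
Base-S-R-B-Q-Base: 16+18+31+10+7 = 82
Base-S-R-Q-B-Base: 16+18+29+10+15 = 88
Base-S-Q-B-R-Base: 16+11+10+31+22 = 90
Base-S-Q-R-B-Base: 16+11+29+31+15 = 102
Base-B-S-R-Q-Base: 15+13+18+29+7 = 82
Base-B-S-Q-R-Base: 15+13+11+29+22 = 90
Base-B-R-S-Q-Base: 15+31+18+11+7 = 82
Base-B-Q-S-R-Base: 15+10+11+18+22 = 76
Base-R-S-B-Q-Base: 22+18+13+10+7 = 70
Base-R-B-S-Q-Base: 22+31+13+11+7 = 84
The minimum is 70.
One optimal route: Base → R → S → B → Q → Base (or its reverse).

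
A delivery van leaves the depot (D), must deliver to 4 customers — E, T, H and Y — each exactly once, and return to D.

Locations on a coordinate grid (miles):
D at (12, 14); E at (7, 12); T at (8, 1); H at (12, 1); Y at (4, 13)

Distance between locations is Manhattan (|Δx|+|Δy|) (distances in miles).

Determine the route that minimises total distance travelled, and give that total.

D-E-T-H-Y-D: 7+12+4+20+9 = 52
D-E-T-Y-H-D: 7+12+16+20+13 = 68
D-E-H-T-Y-D: 7+16+4+16+9 = 52
D-E-H-Y-T-D: 7+16+20+16+17 = 76
D-E-Y-T-H-D: 7+4+16+4+13 = 44
D-E-Y-H-T-D: 7+4+20+4+17 = 52
D-T-E-H-Y-D: 17+12+16+20+9 = 74
D-T-E-Y-H-D: 17+12+4+20+13 = 66
D-T-H-E-Y-D: 17+4+16+4+9 = 50
D-T-Y-E-H-D: 17+16+4+16+13 = 66
D-H-E-T-Y-D: 13+16+12+16+9 = 66
D-H-T-E-Y-D: 13+4+12+4+9 = 42
The minimum is 42.
One optimal route: D → H → T → E → Y → D (or its reverse).

Shortest round trip = 42 miles.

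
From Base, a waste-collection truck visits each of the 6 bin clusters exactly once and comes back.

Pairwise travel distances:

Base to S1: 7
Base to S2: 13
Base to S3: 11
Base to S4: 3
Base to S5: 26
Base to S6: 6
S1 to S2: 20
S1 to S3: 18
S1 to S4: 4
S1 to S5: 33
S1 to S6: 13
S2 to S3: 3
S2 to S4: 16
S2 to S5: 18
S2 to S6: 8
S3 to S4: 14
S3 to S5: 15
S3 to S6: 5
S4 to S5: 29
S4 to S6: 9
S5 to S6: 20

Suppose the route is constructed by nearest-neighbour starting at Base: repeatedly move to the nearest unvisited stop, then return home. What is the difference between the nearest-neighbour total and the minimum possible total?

From Base: S4=3, S6=6, S1=7, S3=11, S2=13, S5=26 → choose S4 (3).
From S4: S1=4, S6=9, S3=14, S2=16, S5=29 → choose S1 (4).
From S1: S6=13, S3=18, S2=20, S5=33 → choose S6 (13).
From S6: S3=5, S2=8, S5=20 → choose S3 (5).
From S3: S2=3, S5=15 → choose S2 (3).
From S2: S5=18 → choose S5 (18).
NN route Base → S4 → S1 → S6 → S3 → S2 → S5 → Base costs 72.
Optimal: Base → S1 → S4 → S2 → S3 → S5 → S6 → Base costs 71 (by enumerating all 360 distinct tours).
Excess = 72 − 71 = 1.

Excess over optimum: 1.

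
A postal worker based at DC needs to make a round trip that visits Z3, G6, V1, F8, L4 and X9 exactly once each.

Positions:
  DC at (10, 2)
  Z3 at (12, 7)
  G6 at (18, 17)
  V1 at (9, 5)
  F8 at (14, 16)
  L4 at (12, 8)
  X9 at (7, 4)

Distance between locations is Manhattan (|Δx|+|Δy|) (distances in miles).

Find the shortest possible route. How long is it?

DC→Z3→G6→V1→F8→L4→X9→DC: 7+16+21+16+10+9+5 = 84
DC→Z3→G6→V1→F8→X9→L4→DC: 7+16+21+16+19+9+8 = 96
DC→Z3→G6→V1→L4→F8→X9→DC: 7+16+21+6+10+19+5 = 84
DC→Z3→G6→V1→L4→X9→F8→DC: 7+16+21+6+9+19+18 = 96
DC→Z3→G6→V1→X9→F8→L4→DC: 7+16+21+3+19+10+8 = 84
DC→Z3→G6→V1→X9→L4→F8→DC: 7+16+21+3+9+10+18 = 84
DC→Z3→G6→F8→V1→L4→X9→DC: 7+16+5+16+6+9+5 = 64
DC→Z3→G6→F8→V1→X9→L4→DC: 7+16+5+16+3+9+8 = 64
… (352 more)
DC→Z3→G6→F8→L4→V1→X9→DC: 7+16+5+10+6+3+5 = 52  ← best
The minimum is 52.
One optimal route: DC → Z3 → G6 → F8 → L4 → V1 → X9 → DC (or its reverse).

52 miles — the shortest possible round trip.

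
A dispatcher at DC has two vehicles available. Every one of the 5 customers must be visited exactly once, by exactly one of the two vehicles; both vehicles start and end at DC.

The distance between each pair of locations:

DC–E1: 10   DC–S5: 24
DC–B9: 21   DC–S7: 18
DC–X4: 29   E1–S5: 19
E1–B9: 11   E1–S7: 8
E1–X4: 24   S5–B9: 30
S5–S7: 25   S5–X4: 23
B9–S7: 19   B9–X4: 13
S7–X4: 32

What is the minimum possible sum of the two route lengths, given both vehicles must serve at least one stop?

There are 2^4 − 1 = 15 ways to divide the 5 stops into two non-empty groups. For each, the best each vehicle can do is its own shortest tour through its group:
  {E1} + {S5, B9, S7, X4}: 20 + 97 = 117
  {S5} + {E1, B9, S7, X4}: 48 + 79 = 127
  {E1, S5} + {B9, S7, X4}: 53 + 79 = 132
  {B9} + {E1, S5, S7, X4}: 42 + 95 = 137
  {E1, B9} + {S5, S7, X4}: 42 + 95 = 137
  {S5, B9} + {E1, S7, X4}: 75 + 79 = 154
  … (15 splits in total)
Best: vehicle 1 DC → E1 → DC = 20; vehicle 2 DC → S5 → X4 → B9 → S7 → DC = 97; combined 117.

Minimum combined distance: 117.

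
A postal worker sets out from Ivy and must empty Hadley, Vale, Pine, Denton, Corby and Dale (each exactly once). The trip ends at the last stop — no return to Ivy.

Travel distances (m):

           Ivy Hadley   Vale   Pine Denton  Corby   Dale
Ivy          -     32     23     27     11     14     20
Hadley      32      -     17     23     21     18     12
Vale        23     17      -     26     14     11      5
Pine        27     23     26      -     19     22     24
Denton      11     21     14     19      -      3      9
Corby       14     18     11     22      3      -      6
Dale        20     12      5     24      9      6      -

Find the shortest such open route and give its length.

There are 6! = 720 possible orderings.
Ivy → Hadley → Vale → Pine → Denton → Corby → Dale: 32+17+26+19+3+6 = 103
Ivy → Hadley → Vale → Pine → Denton → Dale → Corby: 32+17+26+19+9+6 = 109
Ivy → Hadley → Vale → Pine → Corby → Denton → Dale: 32+17+26+22+3+9 = 109
Ivy → Hadley → Vale → Pine → Corby → Dale → Denton: 32+17+26+22+6+9 = 112
Ivy → Hadley → Vale → Pine → Dale → Denton → Corby: 32+17+26+24+9+3 = 111
Ivy → Hadley → Vale → Pine → Dale → Corby → Denton: 32+17+26+24+6+3 = 108
Ivy → Hadley → Vale → Denton → Pine → Corby → Dale: 32+17+14+19+22+6 = 110
Ivy → Hadley → Vale → Denton → Pine → Dale → Corby: 32+17+14+19+24+6 = 112
… (712 more)
Ivy → Denton → Corby → Vale → Dale → Hadley → Pine: 11+3+11+5+12+23 = 65  ← best
The minimum is 65.
One shortest path: Ivy → Denton → Corby → Vale → Dale → Hadley → Pine.

65 m — the minimum one-way total.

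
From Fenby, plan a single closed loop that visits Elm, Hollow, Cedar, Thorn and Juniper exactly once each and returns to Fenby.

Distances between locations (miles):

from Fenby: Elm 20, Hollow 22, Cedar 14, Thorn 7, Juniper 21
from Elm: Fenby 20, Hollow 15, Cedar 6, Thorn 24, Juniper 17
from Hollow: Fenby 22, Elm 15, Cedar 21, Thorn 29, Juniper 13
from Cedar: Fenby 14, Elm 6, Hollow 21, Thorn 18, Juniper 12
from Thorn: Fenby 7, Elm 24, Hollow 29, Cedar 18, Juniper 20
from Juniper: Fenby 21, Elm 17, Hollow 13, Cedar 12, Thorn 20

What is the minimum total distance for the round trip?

There are 60 distinct closed tours to check (reversals are equivalent).
Fenby-Elm-Hollow-Cedar-Thorn-Juniper-Fenby: 20+15+21+18+20+21 = 115
Fenby-Elm-Hollow-Cedar-Juniper-Thorn-Fenby: 20+15+21+12+20+7 = 95
Fenby-Elm-Hollow-Thorn-Cedar-Juniper-Fenby: 20+15+29+18+12+21 = 115
Fenby-Elm-Hollow-Thorn-Juniper-Cedar-Fenby: 20+15+29+20+12+14 = 110
Fenby-Elm-Hollow-Juniper-Cedar-Thorn-Fenby: 20+15+13+12+18+7 = 85
Fenby-Elm-Hollow-Juniper-Thorn-Cedar-Fenby: 20+15+13+20+18+14 = 100
Fenby-Elm-Cedar-Hollow-Thorn-Juniper-Fenby: 20+6+21+29+20+21 = 117
Fenby-Elm-Cedar-Hollow-Juniper-Thorn-Fenby: 20+6+21+13+20+7 = 87
Fenby-Elm-Cedar-Thorn-Hollow-Juniper-Fenby: 20+6+18+29+13+21 = 107
Fenby-Elm-Cedar-Thorn-Juniper-Hollow-Fenby: 20+6+18+20+13+22 = 99
Fenby-Elm-Cedar-Juniper-Hollow-Thorn-Fenby: 20+6+12+13+29+7 = 87
Fenby-Elm-Cedar-Juniper-Thorn-Hollow-Fenby: 20+6+12+20+29+22 = 109
Fenby-Elm-Thorn-Hollow-Cedar-Juniper-Fenby: 20+24+29+21+12+21 = 127
Fenby-Elm-Thorn-Hollow-Juniper-Cedar-Fenby: 20+24+29+13+12+14 = 112
… (46 more)
Fenby-Cedar-Elm-Hollow-Juniper-Thorn-Fenby: 14+6+15+13+20+7 = 75  ← best
The minimum is 75.
One optimal route: Fenby → Cedar → Elm → Hollow → Juniper → Thorn → Fenby (or its reverse).

75 miles — the shortest possible round trip.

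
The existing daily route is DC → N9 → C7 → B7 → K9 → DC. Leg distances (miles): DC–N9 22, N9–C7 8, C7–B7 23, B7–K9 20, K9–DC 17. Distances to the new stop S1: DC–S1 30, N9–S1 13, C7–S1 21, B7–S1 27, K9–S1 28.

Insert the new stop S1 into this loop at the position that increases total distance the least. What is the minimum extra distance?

Insertion cost between consecutive stops i–j is d(i,S1) + d(S1,j) − d(i,j):
  between DC and N9: 30 + 13 − 22 = 21
  between N9 and C7: 13 + 21 − 8 = 26
  between C7 and B7: 21 + 27 − 23 = 25
  between B7 and K9: 27 + 28 − 20 = 35
  between K9 and DC: 28 + 30 − 17 = 41
Cheapest insertion is between DC and N9, adding 21.
New total = 90 + 21 = 111.

Adding 21 miles by placing S1 on the DC–N9 leg.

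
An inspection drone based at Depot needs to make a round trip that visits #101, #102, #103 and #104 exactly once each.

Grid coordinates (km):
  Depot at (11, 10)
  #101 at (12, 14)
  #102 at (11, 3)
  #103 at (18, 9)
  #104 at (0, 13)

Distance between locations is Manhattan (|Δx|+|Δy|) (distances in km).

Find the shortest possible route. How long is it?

Minimum total distance: 58 km.

With 4 stops there are 4!/2 = 12 distinct round trips (a route and its reverse cost the same).
Depot - #101 - #102 - #103 - #104 - Depot: 5+12+13+22+14 = 66
Depot - #101 - #102 - #104 - #103 - Depot: 5+12+21+22+8 = 68
Depot - #101 - #103 - #102 - #104 - Depot: 5+11+13+21+14 = 64
Depot - #101 - #103 - #104 - #102 - Depot: 5+11+22+21+7 = 66
Depot - #101 - #104 - #102 - #103 - Depot: 5+13+21+13+8 = 60
Depot - #101 - #104 - #103 - #102 - Depot: 5+13+22+13+7 = 60
Depot - #102 - #101 - #103 - #104 - Depot: 7+12+11+22+14 = 66
Depot - #102 - #101 - #104 - #103 - Depot: 7+12+13+22+8 = 62
Depot - #102 - #103 - #101 - #104 - Depot: 7+13+11+13+14 = 58
Depot - #102 - #104 - #101 - #103 - Depot: 7+21+13+11+8 = 60
Depot - #103 - #101 - #102 - #104 - Depot: 8+11+12+21+14 = 66
Depot - #103 - #102 - #101 - #104 - Depot: 8+13+12+13+14 = 60
The minimum is 58.
One optimal route: Depot → #102 → #103 → #101 → #104 → Depot (or its reverse).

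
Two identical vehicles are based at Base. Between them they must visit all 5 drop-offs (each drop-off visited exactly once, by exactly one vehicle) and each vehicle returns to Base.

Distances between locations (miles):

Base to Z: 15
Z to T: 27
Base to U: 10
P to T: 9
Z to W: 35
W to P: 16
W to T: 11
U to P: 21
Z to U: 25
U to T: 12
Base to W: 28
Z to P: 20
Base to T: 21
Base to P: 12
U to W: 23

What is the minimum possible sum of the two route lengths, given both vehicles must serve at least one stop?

91 miles — the smallest possible combined total.

There are 2^4 − 1 = 15 ways to divide the 5 stops into two non-empty groups. For each, the best each vehicle can do is its own shortest tour through its group:
  {Z} + {U, W, P, T}: 30 + 61 = 91
  {U} + {Z, W, P, T}: 20 + 81 = 101
  {Z, U} + {W, P, T}: 50 + 60 = 110
  {W} + {Z, U, P, T}: 56 + 66 = 122
  {Z, W} + {U, P, T}: 78 + 43 = 121
  {U, W} + {Z, P, T}: 61 + 63 = 124
  … (15 splits in total)
Best: vehicle 1 Base → Z → Base = 30; vehicle 2 Base → U → T → W → P → Base = 61; combined 91.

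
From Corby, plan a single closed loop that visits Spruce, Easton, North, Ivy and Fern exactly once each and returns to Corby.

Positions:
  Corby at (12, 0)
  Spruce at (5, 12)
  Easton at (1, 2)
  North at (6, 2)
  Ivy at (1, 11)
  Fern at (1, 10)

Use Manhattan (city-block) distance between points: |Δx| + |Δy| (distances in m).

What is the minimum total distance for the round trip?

Shortest round trip = 46 m.

With 5 stops there are 5!/2 = 60 distinct round trips (a route and its reverse cost the same).
Corby - Spruce - Easton - North - Ivy - Fern - Corby: 19+14+5+14+1+21 = 74
Corby - Spruce - Easton - North - Fern - Ivy - Corby: 19+14+5+13+1+22 = 74
Corby - Spruce - Easton - Ivy - North - Fern - Corby: 19+14+9+14+13+21 = 90
Corby - Spruce - Easton - Ivy - Fern - North - Corby: 19+14+9+1+13+8 = 64
Corby - Spruce - Easton - Fern - North - Ivy - Corby: 19+14+8+13+14+22 = 90
Corby - Spruce - Easton - Fern - Ivy - North - Corby: 19+14+8+1+14+8 = 64
Corby - Spruce - North - Easton - Ivy - Fern - Corby: 19+11+5+9+1+21 = 66
Corby - Spruce - North - Easton - Fern - Ivy - Corby: 19+11+5+8+1+22 = 66
Corby - Spruce - North - Ivy - Easton - Fern - Corby: 19+11+14+9+8+21 = 82
Corby - Spruce - North - Ivy - Fern - Easton - Corby: 19+11+14+1+8+13 = 66
Corby - Spruce - North - Fern - Easton - Ivy - Corby: 19+11+13+8+9+22 = 82
Corby - Spruce - North - Fern - Ivy - Easton - Corby: 19+11+13+1+9+13 = 66
Corby - Spruce - Ivy - Easton - North - Fern - Corby: 19+5+9+5+13+21 = 72
Corby - Spruce - Ivy - Easton - Fern - North - Corby: 19+5+9+8+13+8 = 62
… (46 more)
Corby - Spruce - Ivy - Fern - Easton - North - Corby: 19+5+1+8+5+8 = 46  ← best
The minimum is 46.
One optimal route: Corby → Spruce → Ivy → Fern → Easton → North → Corby (or its reverse).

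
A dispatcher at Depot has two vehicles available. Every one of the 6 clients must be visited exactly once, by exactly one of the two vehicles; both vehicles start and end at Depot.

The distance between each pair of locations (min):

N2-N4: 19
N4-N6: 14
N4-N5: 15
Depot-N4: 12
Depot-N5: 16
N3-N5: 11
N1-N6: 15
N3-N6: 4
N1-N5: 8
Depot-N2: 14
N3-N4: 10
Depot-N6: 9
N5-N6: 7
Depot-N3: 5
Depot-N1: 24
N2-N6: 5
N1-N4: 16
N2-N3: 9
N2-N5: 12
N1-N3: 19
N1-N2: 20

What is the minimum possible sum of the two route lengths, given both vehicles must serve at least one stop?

Try each way of splitting the stops between the two vehicles (each non-empty) and, for each split, find the best tour for each vehicle:
  {N1} + {N2, N3, N4, N5, N6}: 48 + 53 = 101
  {N2} + {N1, N3, N4, N5, N6}: 28 + 52 = 80
  {N1, N2} + {N3, N4, N5, N6}: 58 + 43 = 101
  {N3} + {N1, N2, N4, N5, N6}: 10 + 62 = 72
  {N1, N3} + {N2, N4, N5, N6}: 48 + 53 = 101
  {N2, N3} + {N1, N4, N5, N6}: 28 + 52 = 80
  … (31 splits in total)
Best: vehicle 1 Depot → N3 → Depot = 10; vehicle 2 Depot → N2 → N6 → N5 → N1 → N4 → Depot = 62; combined 72.

Minimum combined distance: 72 min.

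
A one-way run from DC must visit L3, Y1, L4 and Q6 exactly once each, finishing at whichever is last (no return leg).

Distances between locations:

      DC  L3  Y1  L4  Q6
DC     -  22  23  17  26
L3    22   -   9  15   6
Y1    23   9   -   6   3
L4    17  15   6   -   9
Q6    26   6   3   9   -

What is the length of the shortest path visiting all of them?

32 — the minimum one-way total.

There are 4! = 24 possible orderings.
DC → L3 → Y1 → L4 → Q6: 22+9+6+9 = 46
DC → L3 → Y1 → Q6 → L4: 22+9+3+9 = 43
DC → L3 → L4 → Y1 → Q6: 22+15+6+3 = 46
DC → L3 → L4 → Q6 → Y1: 22+15+9+3 = 49
DC → L3 → Q6 → Y1 → L4: 22+6+3+6 = 37
DC → L3 → Q6 → L4 → Y1: 22+6+9+6 = 43
DC → Y1 → L3 → L4 → Q6: 23+9+15+9 = 56
DC → Y1 → L3 → Q6 → L4: 23+9+6+9 = 47
DC → Y1 → L4 → L3 → Q6: 23+6+15+6 = 50
DC → Y1 → L4 → Q6 → L3: 23+6+9+6 = 44
DC → Y1 → Q6 → L3 → L4: 23+3+6+15 = 47
DC → Y1 → Q6 → L4 → L3: 23+3+9+15 = 50
DC → L4 → L3 → Y1 → Q6: 17+15+9+3 = 44
DC → L4 → L3 → Q6 → Y1: 17+15+6+3 = 41
… (10 more)
DC → L4 → Y1 → Q6 → L3: 17+6+3+6 = 32  ← best
The minimum is 32.
One shortest path: DC → L4 → Y1 → Q6 → L3.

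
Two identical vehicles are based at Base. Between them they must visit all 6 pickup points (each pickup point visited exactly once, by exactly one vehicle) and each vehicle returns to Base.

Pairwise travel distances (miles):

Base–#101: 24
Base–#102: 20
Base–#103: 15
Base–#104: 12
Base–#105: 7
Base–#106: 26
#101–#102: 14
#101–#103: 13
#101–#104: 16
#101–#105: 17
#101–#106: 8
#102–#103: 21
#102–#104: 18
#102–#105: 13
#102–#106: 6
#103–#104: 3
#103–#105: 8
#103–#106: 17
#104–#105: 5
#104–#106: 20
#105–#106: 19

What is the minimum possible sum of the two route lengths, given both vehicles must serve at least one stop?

Minimum combined distance: 76 miles.

There are 2^5 − 1 = 31 ways to divide the 6 stops into two non-empty groups. For each, the best each vehicle can do is its own shortest tour through its group:
  {#101} + {#102, #103, #104, #105, #106}: 48 + 58 = 106
  {#102} + {#101, #103, #104, #105, #106}: 40 + 62 = 102
  {#101, #102} + {#103, #104, #105, #106}: 58 + 58 = 116
  {#103} + {#101, #102, #104, #105, #106}: 30 + 62 = 92
  {#101, #103} + {#102, #104, #105, #106}: 52 + 58 = 110
  {#102, #103} + {#101, #104, #105, #106}: 56 + 62 = 118
  … (31 splits in total)
  {#105} + {#101, #102, #103, #104, #106}: 14 + 62 = 76  ← best
Best: vehicle 1 Base → #105 → Base = 14; vehicle 2 Base → #102 → #106 → #101 → #103 → #104 → Base = 62; combined 76.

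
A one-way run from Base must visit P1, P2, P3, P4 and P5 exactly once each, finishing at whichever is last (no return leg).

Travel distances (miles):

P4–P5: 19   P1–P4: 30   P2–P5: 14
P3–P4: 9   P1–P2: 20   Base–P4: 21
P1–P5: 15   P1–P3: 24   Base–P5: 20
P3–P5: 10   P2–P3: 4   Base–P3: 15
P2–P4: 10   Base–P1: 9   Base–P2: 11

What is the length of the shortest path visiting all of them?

There are 5! = 120 possible orderings.
Base - P1 - P2 - P3 - P4 - P5: 9+20+4+9+19 = 61
Base - P1 - P2 - P3 - P5 - P4: 9+20+4+10+19 = 62
Base - P1 - P2 - P4 - P3 - P5: 9+20+10+9+10 = 58
Base - P1 - P2 - P4 - P5 - P3: 9+20+10+19+10 = 68
Base - P1 - P2 - P5 - P3 - P4: 9+20+14+10+9 = 62
Base - P1 - P2 - P5 - P4 - P3: 9+20+14+19+9 = 71
Base - P1 - P3 - P2 - P4 - P5: 9+24+4+10+19 = 66
Base - P1 - P3 - P2 - P5 - P4: 9+24+4+14+19 = 70
Base - P1 - P3 - P4 - P2 - P5: 9+24+9+10+14 = 66
Base - P1 - P3 - P4 - P5 - P2: 9+24+9+19+14 = 75
Base - P1 - P3 - P5 - P2 - P4: 9+24+10+14+10 = 67
Base - P1 - P3 - P5 - P4 - P2: 9+24+10+19+10 = 72
Base - P1 - P4 - P2 - P3 - P5: 9+30+10+4+10 = 63
Base - P1 - P4 - P2 - P5 - P3: 9+30+10+14+10 = 73
… (106 more)
Base - P1 - P5 - P3 - P2 - P4: 9+15+10+4+10 = 48  ← best
The minimum is 48.
One shortest path: Base → P1 → P5 → P3 → P2 → P4.

Shortest open route: 48 miles.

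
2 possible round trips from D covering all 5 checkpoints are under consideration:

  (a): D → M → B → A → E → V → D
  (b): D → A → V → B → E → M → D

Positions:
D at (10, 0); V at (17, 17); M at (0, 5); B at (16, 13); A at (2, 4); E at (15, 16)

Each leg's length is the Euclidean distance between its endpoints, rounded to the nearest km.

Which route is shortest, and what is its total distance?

(a): 11 + 18 + 17 + 18 + 2 + 18 = 84
(b): 9 + 20 + 4 + 3 + 19 + 11 = 66

66 km — (b) is the shortest.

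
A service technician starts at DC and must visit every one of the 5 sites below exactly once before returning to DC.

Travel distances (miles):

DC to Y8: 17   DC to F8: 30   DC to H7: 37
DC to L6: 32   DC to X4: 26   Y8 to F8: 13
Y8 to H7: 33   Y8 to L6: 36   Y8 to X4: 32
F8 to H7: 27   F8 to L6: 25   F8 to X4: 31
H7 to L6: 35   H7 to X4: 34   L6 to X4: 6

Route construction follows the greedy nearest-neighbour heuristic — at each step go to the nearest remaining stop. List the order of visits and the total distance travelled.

At DC the remaining stops are Y8 17, X4 26, F8 30, L6 32, H7 37; go to Y8.
At Y8 the remaining stops are F8 13, X4 32, H7 33, L6 36; go to F8.
At F8 the remaining stops are L6 25, H7 27, X4 31; go to L6.
At L6 the remaining stops are X4 6, H7 35; go to X4.
At X4 the remaining stops are H7 34; go to H7.
Return H7→DC: 37.
Total = 17 + 13 + 25 + 6 + 34 + 37 = 132.

Total distance 132 miles via the nearest-neighbour route DC → Y8 → F8 → L6 → X4 → H7 → DC.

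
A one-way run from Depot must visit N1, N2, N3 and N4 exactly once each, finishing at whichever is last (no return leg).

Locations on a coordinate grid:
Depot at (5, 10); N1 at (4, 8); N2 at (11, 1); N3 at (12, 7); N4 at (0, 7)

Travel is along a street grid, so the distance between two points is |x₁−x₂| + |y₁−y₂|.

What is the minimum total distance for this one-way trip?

Shortest open route: 27.

There are 4! = 24 possible orderings.
Depot - N1 - N2 - N3 - N4: 3+14+7+12 = 36
Depot - N1 - N2 - N4 - N3: 3+14+17+12 = 46
Depot - N1 - N3 - N2 - N4: 3+9+7+17 = 36
Depot - N1 - N3 - N4 - N2: 3+9+12+17 = 41
Depot - N1 - N4 - N2 - N3: 3+5+17+7 = 32
Depot - N1 - N4 - N3 - N2: 3+5+12+7 = 27
Depot - N2 - N1 - N3 - N4: 15+14+9+12 = 50
Depot - N2 - N1 - N4 - N3: 15+14+5+12 = 46
Depot - N2 - N3 - N1 - N4: 15+7+9+5 = 36
Depot - N2 - N3 - N4 - N1: 15+7+12+5 = 39
Depot - N2 - N4 - N1 - N3: 15+17+5+9 = 46
Depot - N2 - N4 - N3 - N1: 15+17+12+9 = 53
Depot - N3 - N1 - N2 - N4: 10+9+14+17 = 50
Depot - N3 - N1 - N4 - N2: 10+9+5+17 = 41
… (10 more)
The minimum is 27.
One shortest path: Depot → N1 → N4 → N3 → N2.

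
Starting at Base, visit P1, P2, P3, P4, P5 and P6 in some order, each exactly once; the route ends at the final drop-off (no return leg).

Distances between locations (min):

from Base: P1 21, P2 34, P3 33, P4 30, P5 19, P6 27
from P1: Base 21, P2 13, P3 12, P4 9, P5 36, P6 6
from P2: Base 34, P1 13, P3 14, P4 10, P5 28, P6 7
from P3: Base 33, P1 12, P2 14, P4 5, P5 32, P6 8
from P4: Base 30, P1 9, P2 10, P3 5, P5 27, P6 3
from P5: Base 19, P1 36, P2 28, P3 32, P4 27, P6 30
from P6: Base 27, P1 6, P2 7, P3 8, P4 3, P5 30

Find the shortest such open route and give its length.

There are 6! = 720 possible orderings.
Base→P1→P2→P3→P4→P5→P6: 21+13+14+5+27+30 = 110
Base→P1→P2→P3→P4→P6→P5: 21+13+14+5+3+30 = 86
Base→P1→P2→P3→P5→P4→P6: 21+13+14+32+27+3 = 110
Base→P1→P2→P3→P5→P6→P4: 21+13+14+32+30+3 = 113
Base→P1→P2→P3→P6→P4→P5: 21+13+14+8+3+27 = 86
Base→P1→P2→P3→P6→P5→P4: 21+13+14+8+30+27 = 113
Base→P1→P2→P4→P3→P5→P6: 21+13+10+5+32+30 = 111
Base→P1→P2→P4→P3→P6→P5: 21+13+10+5+8+30 = 87
… (712 more)
Base→P5→P2→P1→P6→P4→P3: 19+28+13+6+3+5 = 74  ← best
The minimum is 74.
One shortest path: Base → P5 → P2 → P1 → P6 → P4 → P3.

74 min — the minimum one-way total.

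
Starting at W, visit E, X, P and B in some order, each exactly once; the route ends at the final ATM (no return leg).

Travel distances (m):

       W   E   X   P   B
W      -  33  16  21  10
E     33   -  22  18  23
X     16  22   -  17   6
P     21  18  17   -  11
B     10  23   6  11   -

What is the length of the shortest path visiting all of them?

There are 4! = 24 possible orderings.
W → E → X → P → B: 33+22+17+11 = 83
W → E → X → B → P: 33+22+6+11 = 72
W → E → P → X → B: 33+18+17+6 = 74
W → E → P → B → X: 33+18+11+6 = 68
W → E → B → X → P: 33+23+6+17 = 79
W → E → B → P → X: 33+23+11+17 = 84
W → X → E → P → B: 16+22+18+11 = 67
W → X → E → B → P: 16+22+23+11 = 72
W → X → P → E → B: 16+17+18+23 = 74
W → X → P → B → E: 16+17+11+23 = 67
W → X → B → E → P: 16+6+23+18 = 63
W → X → B → P → E: 16+6+11+18 = 51
W → P → E → X → B: 21+18+22+6 = 67
W → P → E → B → X: 21+18+23+6 = 68
… (10 more)
The minimum is 51.
One shortest path: W → X → B → P → E.

Shortest open route: 51 m.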